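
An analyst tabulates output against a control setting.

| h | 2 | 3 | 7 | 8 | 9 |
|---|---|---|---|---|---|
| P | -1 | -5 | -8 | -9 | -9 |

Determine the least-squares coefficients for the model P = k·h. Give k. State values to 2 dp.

Entries of AᵀA: Σh·h = 207.
Right-hand side: Σh·P = -226.
Normal equations: [[207]]·[k]ᵀ = [-226]ᵀ.
k = (-226)/207 = -1.09179.

k = -1.09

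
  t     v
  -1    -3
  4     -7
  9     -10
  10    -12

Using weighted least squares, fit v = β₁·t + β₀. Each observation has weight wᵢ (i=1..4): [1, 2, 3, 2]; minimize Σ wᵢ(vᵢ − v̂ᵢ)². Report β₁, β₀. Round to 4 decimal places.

β₁ = -0.7511, β₀ = -3.8049

Normal-equation sums: Σwᵢ·t·t = 476, Σwᵢ·t = 54, Σwᵢ·1 = 8.
Moment sums: Σwᵢ·t·v = -563, Σwᵢ·v = -71.
AᵀWA·[β₁, β₀]ᵀ = AᵀWv becomes [[476, 54]; [54, 8]]·[β₁, β₀]ᵀ = [-563, -71]ᵀ.
Determinant 476·8 − 54² = 892.
β₁ = ((-563)·8 − 54·(-71))/892 = -335/446; β₀ = (476·(-71) − 54·(-563))/892 = -1697/446.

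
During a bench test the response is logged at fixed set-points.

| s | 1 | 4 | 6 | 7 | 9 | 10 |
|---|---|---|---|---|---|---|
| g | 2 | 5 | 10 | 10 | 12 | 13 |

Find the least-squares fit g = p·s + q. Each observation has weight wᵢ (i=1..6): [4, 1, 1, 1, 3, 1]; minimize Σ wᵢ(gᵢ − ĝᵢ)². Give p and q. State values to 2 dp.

p = 1.26, q = 0.79

With design matrix A, AᵀWA = [[448, 58]; [58, 11]] and AᵀWg = [612, 82]ᵀ.
Eliminating q: 11·(row 1) − 58·(row 2) gives 1564·p = 11·612 − 58·82 = 1976, so p = 494/391.
Then q = (82 − 58·(494/391))/11 = 310/391.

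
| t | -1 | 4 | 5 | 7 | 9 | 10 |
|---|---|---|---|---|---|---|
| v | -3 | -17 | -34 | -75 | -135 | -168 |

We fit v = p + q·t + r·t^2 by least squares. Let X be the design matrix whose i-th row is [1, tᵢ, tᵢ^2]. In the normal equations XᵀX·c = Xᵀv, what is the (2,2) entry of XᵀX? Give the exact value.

272

Row 2 ↔ basis t, column 2 ↔ basis t, so (XᵀX)_{2,2} = Σᵢ (t)·(t) = (-1)·(-1) + (4)·(4) + (5)·(5) + (7)·(7) + (9)·(9) + (10)·(10) = 272.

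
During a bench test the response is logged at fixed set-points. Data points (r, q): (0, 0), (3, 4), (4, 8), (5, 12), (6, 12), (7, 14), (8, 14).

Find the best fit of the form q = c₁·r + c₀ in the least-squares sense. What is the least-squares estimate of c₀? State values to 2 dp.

c₀ = -0.01

Normal-equation sums: Σr·r = 199, Σr = 33, Σ1 = 7.
And Σr·q = 386, Σq = 64.
Δ = 199·7 − 33² = 304.
c₁ = (386·7 − 33·64)/304 = 295/152; c₀ = (199·64 − 33·386)/304 = -1/152.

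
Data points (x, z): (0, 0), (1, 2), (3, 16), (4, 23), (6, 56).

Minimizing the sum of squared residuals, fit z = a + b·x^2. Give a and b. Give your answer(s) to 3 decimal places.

a = 0.379, b = 1.534

Compute the Gram sums: Σ1 = 5, Σx^2 = 62, Σx^2·x^2 = 1634.
And Σz = 97, Σx^2·z = 2530.
Determinant 5·1634 − 62² = 4326.
a = (97·1634 − 62·2530)/4326 = 39/103; b = (5·2530 − 62·97)/4326 = 158/103.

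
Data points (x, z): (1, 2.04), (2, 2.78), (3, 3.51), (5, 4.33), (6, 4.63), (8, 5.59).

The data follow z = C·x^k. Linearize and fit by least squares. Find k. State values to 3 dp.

k = 0.476

Linearized form: ln z = k·ln x + ln C. From the 6 transformed points,
Σln x = 7.2724, Σ(ln x)² = 11.8122, Σln z = 7.7101, Σln x·ln z = 10.7715.
Equations: 11.8122·k + 7.2724·ln C = 10.7715;  7.2724·k + 6·ln C = 7.7101.
Δ = 11.8122·6 − (7.2724)² = 17.9853; k = (10.7715·6 − 7.2724·7.7101)/17.9853 = 0.47584, ln C = (11.8122·7.7101 − 7.2724·10.7715)/17.9853 = 0.70827.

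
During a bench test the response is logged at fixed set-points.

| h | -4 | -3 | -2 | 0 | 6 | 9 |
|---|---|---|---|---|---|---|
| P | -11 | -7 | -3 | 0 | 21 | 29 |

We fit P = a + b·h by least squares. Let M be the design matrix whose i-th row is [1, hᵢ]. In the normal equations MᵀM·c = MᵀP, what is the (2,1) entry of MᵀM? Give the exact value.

6

Row 2 ↔ basis h, column 1 ↔ basis 1, so (MᵀM)_{2,1} = Σᵢ h = (-4)·(1) + (-3)·(1) + (-2)·(1) + (0)·(1) + (6)·(1) + (9)·(1) = 6.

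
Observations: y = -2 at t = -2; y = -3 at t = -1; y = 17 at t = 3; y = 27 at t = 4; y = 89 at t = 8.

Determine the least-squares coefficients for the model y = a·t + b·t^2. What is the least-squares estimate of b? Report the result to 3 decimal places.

b = 1.036

Sums needed: Σt·t = 94, Σt·t^2 = 594, Σt^2·t^2 = 4450.
Moment sums: Σt·y = 878, Σt^2·y = 6270.
So MᵀM·[a, b]ᵀ = Mᵀy: [[94, 594]; [594, 4450]]·[a, b]ᵀ = [878, 6270]ᵀ.
Eliminating b: 4450·(row 1) − 594·(row 2) gives 65464·a = 4450·878 − 594·6270 = 182720, so a = 22840/8183.
Then b = (6270 − 594·(22840/8183))/4450 = 8481/8183.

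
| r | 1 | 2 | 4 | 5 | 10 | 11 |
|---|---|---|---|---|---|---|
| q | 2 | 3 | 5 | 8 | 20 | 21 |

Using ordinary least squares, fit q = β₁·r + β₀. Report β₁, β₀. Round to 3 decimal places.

β₁ = 2.041, β₀ = -1.392

Entries of AᵀA: Σr·r = 267, Σr = 33, Σ1 = 6.
Right-hand side: Σr·q = 499, Σq = 59.
AᵀA·[β₁, β₀]ᵀ = Aᵀq becomes [[267, 33]; [33, 6]]·[β₁, β₀]ᵀ = [499, 59]ᵀ.
Determinant 267·6 − 33² = 513.
β₁ = (499·6 − 33·59)/513 = 349/171; β₀ = (267·59 − 33·499)/513 = -238/171.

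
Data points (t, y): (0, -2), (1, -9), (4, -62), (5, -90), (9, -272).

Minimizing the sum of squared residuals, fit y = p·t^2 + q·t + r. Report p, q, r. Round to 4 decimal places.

p = -3.0542, q = -2.4157, r = -2.6867

Sums needed: Σt^2·t^2 = 7443, Σt^2·t = 919, Σt^2 = 123, Σt·t = 123, Σt = 19, Σ1 = 5.
Moment sums: Σt^2·y = -25283, Σt·y = -3155, Σy = -435.
Solving the 3×3 system (Gaussian elimination) gives p = -507/166, q = -401/166, r = -223/83.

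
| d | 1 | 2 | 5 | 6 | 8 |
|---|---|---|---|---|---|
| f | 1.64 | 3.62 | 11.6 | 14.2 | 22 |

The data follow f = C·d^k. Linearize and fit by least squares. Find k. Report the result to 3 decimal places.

With ln fᵢ as the transformed response and ln dᵢ as the regressor:
AᵀA = [[10.6052, 6.1738]; [6.1738, 5]], rhs = [16.0181, 9.9765]ᵀ  (here Σln d = 6.1738, Σ(ln d)² = 10.6052, Σln f = 9.9765, Σln d·ln f = 16.0181).
Δ = 10.6052·5 − (6.1738)² = 14.9105; k = (16.0181·5 − 6.1738·9.9765)/14.9105 = 1.24059, ln C = (10.6052·9.9765 − 6.1738·16.0181)/14.9105 = 0.46346.

k = 1.241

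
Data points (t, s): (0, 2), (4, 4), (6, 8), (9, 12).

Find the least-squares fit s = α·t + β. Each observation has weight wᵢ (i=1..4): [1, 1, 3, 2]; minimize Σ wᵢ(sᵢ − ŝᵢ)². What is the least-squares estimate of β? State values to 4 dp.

β = 1.0050

With design matrix X, XᵀWX = [[286, 40]; [40, 7]] and XᵀWs = [376, 54]ᵀ.
Eliminating β: 7·(row 1) − 40·(row 2) gives 402·α = 7·376 − 40·54 = 472, so α = 236/201.
Then β = (54 − 40·(236/201))/7 = 202/201.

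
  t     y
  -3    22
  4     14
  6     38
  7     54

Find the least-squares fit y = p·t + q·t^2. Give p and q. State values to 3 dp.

p = -2.707, q = 1.500

The normal equations are: 110·p + 596·q = 596;  596·p + 4034·q = 4436.
det = 110·4034 − 596² = 88524.
p = (596·4034 − 596·4436)/88524 = -19966/7377; q = (110·4436 − 596·596)/88524 = 11062/7377.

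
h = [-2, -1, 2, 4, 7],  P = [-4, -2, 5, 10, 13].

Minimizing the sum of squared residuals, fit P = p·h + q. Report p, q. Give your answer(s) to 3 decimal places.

Normal-equation sums: Σh·h = 74, Σh = 10, Σ1 = 5.
For AᵀP: Σh·P = 151, ΣP = 22.
Δ = 74·5 − 10² = 270.
p = (151·5 − 10·22)/270 = 107/54; q = (74·22 − 10·151)/270 = 59/135.

p = 1.981, q = 0.437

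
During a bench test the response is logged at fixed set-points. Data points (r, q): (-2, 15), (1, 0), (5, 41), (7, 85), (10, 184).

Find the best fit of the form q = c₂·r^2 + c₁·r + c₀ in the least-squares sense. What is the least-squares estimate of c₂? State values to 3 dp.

Sums needed: Σr^2·r^2 = 13043, Σr^2·r = 1461, Σr^2 = 179, Σr·r = 179, Σr = 21, Σ1 = 5.
Right-hand side: Σr^2·q = 23650, Σr·q = 2610, Σq = 325.
Inverting the 3×3 Gram matrix, [c₂, c₁, c₀]ᵀ = [14445/6908, -18105/6908, 3965/3454]ᵀ.

c₂ = 2.091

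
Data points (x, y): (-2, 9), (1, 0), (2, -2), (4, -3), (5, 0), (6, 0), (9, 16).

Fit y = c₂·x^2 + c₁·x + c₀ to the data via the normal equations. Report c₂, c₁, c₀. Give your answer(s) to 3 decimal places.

c₂ = 0.504, c₁ = -2.997, c₀ = 1.535

Sums needed: Σx^2·x^2 = 8771, Σx^2·x = 1135, Σx^2 = 167, Σx·x = 167, Σx = 25, Σ1 = 7.
Moment sums: Σx^2·y = 1276, Σx·y = 110, Σy = 20.
Normal equations: [[8771, 1135, 167]; [1135, 167, 25]; [167, 25, 7]]·[c₂, c₁, c₀]ᵀ = [1276, 110, 20]ᵀ.
Row-reducing yields c₂ = 24097/47803, c₁ = -143270/47803, c₀ = 73373/47803.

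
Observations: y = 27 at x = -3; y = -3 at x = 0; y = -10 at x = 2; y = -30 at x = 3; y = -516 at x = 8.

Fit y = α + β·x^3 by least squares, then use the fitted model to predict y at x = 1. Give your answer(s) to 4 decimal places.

ŷ = -2.9592

Entries of MᵀM: Σ1 = 5, Σx^3 = 520, Σx^3·x^3 = 263666.
Right-hand side: Σy = -532, Σx^3·y = -265811.
So MᵀM·[α, β]ᵀ = Mᵀy: [[5, 520]; [520, 263666]]·[α, β]ᵀ = [-532, -265811]ᵀ.
Δ = 5·263666 − 520² = 1047930.
α = ((-532)·263666 − 520·(-265811))/1047930 = -26264/13435; β = (5·(-265811) − 520·(-532))/1047930 = -5397/5374.
At x = 1: ŷ = (-26264/13435)·(1) + (-5397/5374)·(1) = -79513/26870.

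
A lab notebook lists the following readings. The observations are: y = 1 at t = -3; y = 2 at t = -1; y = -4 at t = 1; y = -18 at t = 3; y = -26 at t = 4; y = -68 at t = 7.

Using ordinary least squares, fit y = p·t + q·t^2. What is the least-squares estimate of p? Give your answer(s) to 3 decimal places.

Setting ∂/∂p … = 0 gives: 85·p + 407·q = -643;  407·p + 2821·q = -3903.
(Σt·t = 85, Σt·t^2 = 407, Σt^2·t^2 = 2821, Σt·y = -643, Σt^2·y = -3903.)
Eliminating q: 2821·(row 1) − 407·(row 2) gives 74136·p = 2821·(-643) − 407·(-3903) = -225382, so p = -112691/37068.
Then q = ((-3903) − 407·(-112691/37068))/2821 = -35027/37068.

p = -3.040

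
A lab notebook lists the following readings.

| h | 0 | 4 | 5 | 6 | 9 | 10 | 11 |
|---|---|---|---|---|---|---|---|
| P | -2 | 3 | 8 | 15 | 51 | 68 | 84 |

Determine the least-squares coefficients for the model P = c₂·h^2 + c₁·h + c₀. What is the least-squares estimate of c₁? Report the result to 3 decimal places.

MᵀM·[c₂, c₁, c₀]ᵀ = MᵀP reads: 33379·c₂ + 3465·c₁ + 379·c₀ = 21883;  3465·c₂ + 379·c₁ + 45·c₀ = 2205;  379·c₂ + 45·c₁ + 7·c₀ = 227.
Row-reducing yields c₂ = 40937/41853, c₁ = -40485/13951, c₀ = -78431/41853.

c₁ = -2.902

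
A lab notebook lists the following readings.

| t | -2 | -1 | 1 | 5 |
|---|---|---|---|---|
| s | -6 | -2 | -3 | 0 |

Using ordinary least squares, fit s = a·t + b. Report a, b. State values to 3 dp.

a = 0.670, b = -3.252

XᵀX·[a, b]ᵀ = Xᵀs reads: 31·a + 3·b = 11;  3·a + 4·b = -11.
Determinant 31·4 − 3² = 115.
a = (11·4 − 3·(-11))/115 = 77/115; b = (31·(-11) − 3·11)/115 = -374/115.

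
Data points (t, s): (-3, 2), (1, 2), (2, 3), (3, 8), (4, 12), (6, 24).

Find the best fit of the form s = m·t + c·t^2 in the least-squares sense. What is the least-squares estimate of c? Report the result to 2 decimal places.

MᵀM·[m, c]ᵀ = Mᵀs reads: 75·m + 289·c = 218;  289·m + 1731·c = 1160.
Δ = 75·1731 − 289² = 46304.
m = (218·1731 − 289·1160)/46304 = 21059/23152; c = (75·1160 − 289·218)/46304 = 11999/23152.

c = 0.52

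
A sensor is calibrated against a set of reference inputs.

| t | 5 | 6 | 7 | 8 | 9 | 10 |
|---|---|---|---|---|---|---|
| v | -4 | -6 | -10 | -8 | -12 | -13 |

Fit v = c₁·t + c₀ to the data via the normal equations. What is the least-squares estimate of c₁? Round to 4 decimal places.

Forming AᵀA = [[355, 45]; [45, 6]] and Aᵀv = [-428, -53]ᵀ gives AᵀA·[c₁, c₀]ᵀ = Aᵀv.
Eliminating c₀: 6·(row 1) − 45·(row 2) gives 105·c₁ = 6·(-428) − 45·(-53) = -183, so c₁ = -61/35.
Then c₀ = ((-53) − 45·(-61/35))/6 = 89/21.

c₁ = -1.7429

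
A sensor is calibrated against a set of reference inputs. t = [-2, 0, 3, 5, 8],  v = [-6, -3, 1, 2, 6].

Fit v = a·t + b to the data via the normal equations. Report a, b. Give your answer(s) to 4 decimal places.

Setting ∂/∂a … = 0 gives: 102·a + 14·b = 73;  14·a + 5·b = 0.
(Σt·t = 102, Σt = 14, Σ1 = 5, Σt·v = 73, Σv = 0.)
Δ = 102·5 − 14² = 314.
a = (73·5 − 14·0)/314 = 365/314; b = (102·0 − 14·73)/314 = -511/157.

a = 1.1624, b = -3.2548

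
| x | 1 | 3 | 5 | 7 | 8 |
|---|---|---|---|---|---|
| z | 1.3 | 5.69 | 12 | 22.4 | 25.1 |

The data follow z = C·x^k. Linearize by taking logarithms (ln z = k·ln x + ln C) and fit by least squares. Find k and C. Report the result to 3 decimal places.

Linearized form: ln z = k·ln x + ln C. From the 5 transformed points,
Sums: Σln x = 6.7334, Σ(ln x)² = 11.9079, Σln z = 10.8179, Σln x·ln z = 18.6612.
Normal system: [[11.9079, 6.7334]; [6.7334, 5]]·[k, ln C]ᵀ = [18.6612, 10.8179]ᵀ.
Slope k = (n·Σln x·ln z − Σln x·Σln z)/(n·Σ(ln x)² − (Σln x)²) = (5·18.6612 − 6.7334·10.8179)/14.2007 = 1.44110; ln C = (Σln z − k·Σln x)/n = 0.22288, so C = exp(0.22288) = 1.24968.

k = 1.441, C = 1.250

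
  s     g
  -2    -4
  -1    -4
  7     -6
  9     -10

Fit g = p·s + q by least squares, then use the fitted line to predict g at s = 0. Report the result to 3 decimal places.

The normal system MᵀM·[p, q]ᵀ = Mᵀg is [[135, 13]; [13, 4]]·[p, q]ᵀ = [-120, -24]ᵀ.
Δ = 135·4 − 13² = 371.
p = ((-120)·4 − 13·(-24))/371 = -24/53; q = (135·(-24) − 13·(-120))/371 = -240/53.
At s = 0: ĝ = (-24/53)·(0) + (-240/53)·(1) = -240/53.

ĝ = -4.528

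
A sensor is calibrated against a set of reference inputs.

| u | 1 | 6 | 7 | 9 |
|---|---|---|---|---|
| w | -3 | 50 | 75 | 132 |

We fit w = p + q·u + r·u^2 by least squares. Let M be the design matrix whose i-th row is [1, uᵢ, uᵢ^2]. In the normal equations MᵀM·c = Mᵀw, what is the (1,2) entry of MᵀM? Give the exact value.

23

Row 1 ↔ basis 1, column 2 ↔ basis u, so (MᵀM)_{1,2} = Σᵢ u = (1)·(1) + (1)·(6) + (1)·(7) + (1)·(9) = 23.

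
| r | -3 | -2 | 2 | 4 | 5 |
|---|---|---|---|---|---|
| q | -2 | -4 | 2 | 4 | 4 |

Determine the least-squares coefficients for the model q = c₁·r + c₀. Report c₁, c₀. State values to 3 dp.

c₁ = 0.969, c₀ = -0.362

From the data, Σr·r = 58, Σr = 6, Σ1 = 5.
Right-hand side: Σr·q = 54, Σq = 4.
MᵀM·[c₁, c₀]ᵀ = Mᵀq becomes [[58, 6]; [6, 5]]·[c₁, c₀]ᵀ = [54, 4]ᵀ.
Eliminating c₀: 5·(row 1) − 6·(row 2) gives 254·c₁ = 5·54 − 6·4 = 246, so c₁ = 123/127.
Then c₀ = (4 − 6·(123/127))/5 = -46/127.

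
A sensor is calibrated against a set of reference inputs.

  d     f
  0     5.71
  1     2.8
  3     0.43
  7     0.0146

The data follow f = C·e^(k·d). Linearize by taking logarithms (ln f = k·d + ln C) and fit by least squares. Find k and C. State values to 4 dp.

k = -0.8615, C = 6.0156

With ln fᵢ as the transformed response and dᵢ as the regressor:
AᵀA = [[59.0000, 11.0000]; [11.0000, 4]], rhs = [-31.0894, -2.2989]ᵀ  (here Σd = 11.0000, Σ(d)² = 59.0000, Σln f = -2.2989, Σd·ln f = -31.0894).
Δ = 59.0000·4 − (11.0000)² = 115.0000; k = (-31.0894·4 − 11.0000·-2.2989)/115.0000 = -0.86148, ln C = (59.0000·-2.2989 − 11.0000·-31.0894)/115.0000 = 1.79435, so C = exp(1.79435) = 6.01558.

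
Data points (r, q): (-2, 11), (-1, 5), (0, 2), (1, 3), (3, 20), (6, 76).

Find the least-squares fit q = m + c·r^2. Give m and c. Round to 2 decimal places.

m = 2.05, c = 2.05

Compute the Gram sums: Σ1 = 6, Σr^2 = 51, Σr^2·r^2 = 1395.
And Σq = 117, Σr^2·q = 2968.
Δ = 6·1395 − 51² = 5769.
m = (117·1395 − 51·2968)/5769 = 3949/1923; c = (6·2968 − 51·117)/5769 = 3947/1923.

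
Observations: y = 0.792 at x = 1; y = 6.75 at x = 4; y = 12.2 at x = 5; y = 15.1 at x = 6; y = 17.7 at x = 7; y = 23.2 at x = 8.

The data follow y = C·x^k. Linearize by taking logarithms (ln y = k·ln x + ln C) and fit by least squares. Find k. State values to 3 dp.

Linearized form: ln y = k·ln x + ln C. From the 6 transformed points,
Σln x = 8.8128, Σ(ln x)² = 15.8331, Σln y = 12.9102, Σln x·ln y = 23.6670.
Equations: 15.8331·k + 8.8128·ln C = 23.6670;  8.8128·k + 6·ln C = 12.9102.
Slope k = (n·Σln x·ln y − Σln x·Σln y)/(n·Σ(ln x)² − (Σln x)²) = (6·23.6670 − 8.8128·12.9102)/17.3327 = 1.62850; ln C = (Σln y − k·Σln x)/n = -0.24025.

k = 1.628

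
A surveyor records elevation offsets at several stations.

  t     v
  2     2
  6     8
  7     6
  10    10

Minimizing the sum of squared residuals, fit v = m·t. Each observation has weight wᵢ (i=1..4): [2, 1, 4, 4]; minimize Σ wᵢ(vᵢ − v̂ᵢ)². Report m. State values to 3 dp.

Sums needed: Σwᵢ·t·t = 640.
Moment sums: Σwᵢ·t·v = 624.
So XᵀWX·[m]ᵀ = XᵀWv: [[640]]·[m]ᵀ = [624]ᵀ.
Hence m = 624 / 640 ≈ 0.975.

m = 0.975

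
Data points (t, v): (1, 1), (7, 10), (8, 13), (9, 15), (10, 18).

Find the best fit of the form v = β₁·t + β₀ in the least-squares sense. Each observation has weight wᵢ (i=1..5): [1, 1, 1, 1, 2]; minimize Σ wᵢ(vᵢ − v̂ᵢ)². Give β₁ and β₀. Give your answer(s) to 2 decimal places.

With design matrix A, AᵀWA = [[395, 45]; [45, 6]] and AᵀWv = [670, 75]ᵀ.
Eliminating β₀: 6·(row 1) − 45·(row 2) gives 345·β₁ = 6·670 − 45·75 = 645, so β₁ = 43/23.
Then β₀ = (75 − 45·(43/23))/6 = -35/23.

β₁ = 1.87, β₀ = -1.52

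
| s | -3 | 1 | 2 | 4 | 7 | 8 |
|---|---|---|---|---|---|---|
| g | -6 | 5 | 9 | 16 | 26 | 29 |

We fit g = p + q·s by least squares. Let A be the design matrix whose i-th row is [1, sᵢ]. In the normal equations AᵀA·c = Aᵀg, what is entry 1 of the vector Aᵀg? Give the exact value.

Entry 1 ↔ basis 1, so (Aᵀg)_{1} = Σᵢ gᵢ = (1)·(-6) + (1)·(5) + (1)·(9) + (1)·(16) + (1)·(26) + (1)·(29) = 79.

79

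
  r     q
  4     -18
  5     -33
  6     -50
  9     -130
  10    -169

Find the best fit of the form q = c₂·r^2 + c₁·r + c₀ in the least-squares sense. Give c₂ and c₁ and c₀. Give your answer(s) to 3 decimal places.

From the data, Σr^2·r^2 = 18738, Σr^2·r = 2134, Σr^2 = 258, Σr·r = 258, Σr = 34, Σ1 = 5.
For Xᵀq: Σr^2·q = -30343, Σr·q = -3397, Σq = -400.
Row-reducing yields c₂ = -1907/812, c₁ = 6499/812, c₀ = -384/29.

c₂ = -2.349, c₁ = 8.004, c₀ = -13.241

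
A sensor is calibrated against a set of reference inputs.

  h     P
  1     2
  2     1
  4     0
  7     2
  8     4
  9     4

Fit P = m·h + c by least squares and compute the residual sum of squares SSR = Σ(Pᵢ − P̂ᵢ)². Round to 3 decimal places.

SSR = 6.365

The normal equations are: 215·m + 31·c = 86;  31·m + 6·c = 13.
Eliminating c: 6·(row 1) − 31·(row 2) gives 329·m = 6·86 − 31·13 = 113, so m = 113/329.
Then c = (13 − 31·(113/329))/6 = 129/329.
Residuals: 416/329, -26/329, -83/47, -262/329, 283/329, 170/329; SSR = 2094/329.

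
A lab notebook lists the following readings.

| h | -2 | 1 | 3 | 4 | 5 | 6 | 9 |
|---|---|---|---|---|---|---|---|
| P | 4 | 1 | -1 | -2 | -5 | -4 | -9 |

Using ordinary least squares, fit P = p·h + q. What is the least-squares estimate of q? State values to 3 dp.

q = 2.076

Sums needed: Σh·h = 172, Σh = 26, Σ1 = 7.
Right-hand side: Σh·P = -148, ΣP = -16.
det = 172·7 − 26² = 528.
p = ((-148)·7 − 26·(-16))/528 = -155/132; q = (172·(-16) − 26·(-148))/528 = 137/66.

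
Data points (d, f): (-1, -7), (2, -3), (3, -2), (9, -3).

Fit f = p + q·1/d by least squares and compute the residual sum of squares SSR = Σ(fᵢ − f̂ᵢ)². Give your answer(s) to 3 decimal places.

SSR = 1.332

With design matrix A, AᵀA = [[4, -1/18]; [-1/18, 445/324]] and Aᵀf = [-15, 9/2]ᵀ.
Determinant 4·(445/324) − (-1/18)² = 593/108.
p = ((-15)·(445/324) − (-1/18)·(9/2))/(593/108) = -2198/593; q = (4·(9/2) − (-1/18)·(-15))/(593/108) = 1854/593.
Residuals: -99/593, -508/593, 394/593, 213/593; SSR = 790/593.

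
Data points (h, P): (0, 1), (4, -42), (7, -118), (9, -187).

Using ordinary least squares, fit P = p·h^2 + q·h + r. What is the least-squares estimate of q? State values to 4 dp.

Sums needed: Σh^2·h^2 = 9218, Σh^2·h = 1136, Σh^2 = 146, Σh·h = 146, Σh = 20, Σ1 = 4.
Moment sums: Σh^2·P = -21601, Σh·P = -2677, ΣP = -346.
Solving the 3×3 system (Gaussian elimination) gives p = -4705/2343, q = -13417/4686, r = 1737/1562.

q = -2.8632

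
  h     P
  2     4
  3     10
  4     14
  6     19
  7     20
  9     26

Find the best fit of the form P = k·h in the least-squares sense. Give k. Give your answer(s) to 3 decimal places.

k = 2.985

Normal-equation sums: Σh·h = 195.
For AᵀP: Σh·P = 582.
k = 582/195 = 2.98462.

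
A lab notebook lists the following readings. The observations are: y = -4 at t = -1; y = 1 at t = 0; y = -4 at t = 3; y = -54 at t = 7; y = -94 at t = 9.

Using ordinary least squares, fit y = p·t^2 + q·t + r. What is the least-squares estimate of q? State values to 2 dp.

From the data, Σt^2·t^2 = 9044, Σt^2·t = 1098, Σt^2 = 140, Σt·t = 140, Σt = 18, Σ1 = 5.
And Σt^2·y = -10300, Σt·y = -1232, Σy = -155.
Solving the 3×3 system (Gaussian elimination) gives p = -59795/40611, q = 36110/13537, r = 25331/40611.

q = 2.67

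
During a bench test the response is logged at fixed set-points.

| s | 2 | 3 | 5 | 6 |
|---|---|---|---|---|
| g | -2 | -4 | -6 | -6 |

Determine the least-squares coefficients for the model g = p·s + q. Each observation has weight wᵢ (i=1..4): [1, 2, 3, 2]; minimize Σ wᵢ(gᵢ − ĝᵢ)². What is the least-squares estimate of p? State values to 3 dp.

From the data, Σwᵢ·s·s = 169, Σwᵢ·s = 35, Σwᵢ·1 = 8.
And Σwᵢ·s·g = -190, Σwᵢ·g = -40.
Eliminating q: 8·(row 1) − 35·(row 2) gives 127·p = 8·(-190) − 35·(-40) = -120, so p = -120/127.
Then q = ((-40) − 35·(-120/127))/8 = -110/127.

p = -0.945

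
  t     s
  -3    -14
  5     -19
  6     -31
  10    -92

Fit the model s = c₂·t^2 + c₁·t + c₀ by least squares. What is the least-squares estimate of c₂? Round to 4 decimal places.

MᵀM·[c₂, c₁, c₀]ᵀ = Mᵀs reads: 12002·c₂ + 1314·c₁ + 170·c₀ = -10917;  1314·c₂ + 170·c₁ + 18·c₀ = -1159;  170·c₂ + 18·c₁ + 4·c₀ = -156.
Row-reducing yields c₂ = -65325/61876, c₁ = 85237/61876, c₀ = -10209/30938.

c₂ = -1.0557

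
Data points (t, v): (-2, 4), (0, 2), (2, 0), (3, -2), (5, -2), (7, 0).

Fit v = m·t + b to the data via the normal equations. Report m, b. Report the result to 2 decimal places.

m = -0.54, b = 1.69

With design matrix M, MᵀM = [[91, 15]; [15, 6]] and Mᵀv = [-24, 2]ᵀ.
det = 91·6 − 15² = 321.
m = ((-24)·6 − 15·2)/321 = -58/107; b = (91·2 − 15·(-24))/321 = 542/321.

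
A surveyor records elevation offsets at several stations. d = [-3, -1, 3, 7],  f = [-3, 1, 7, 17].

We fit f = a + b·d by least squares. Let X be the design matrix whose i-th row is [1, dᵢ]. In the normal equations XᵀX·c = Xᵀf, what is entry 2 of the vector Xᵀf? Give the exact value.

Entry 2 ↔ basis d, so (Xᵀf)_{2} = Σᵢ (d)·fᵢ = (-3)·(-3) + (-1)·(1) + (3)·(7) + (7)·(17) = 148.

148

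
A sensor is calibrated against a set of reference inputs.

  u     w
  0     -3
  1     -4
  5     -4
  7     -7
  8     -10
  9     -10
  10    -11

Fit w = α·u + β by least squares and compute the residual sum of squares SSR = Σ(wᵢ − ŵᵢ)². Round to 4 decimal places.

SSR = 9.7141

Forming AᵀA = [[320, 40]; [40, 7]] and Aᵀw = [-353, -49]ᵀ gives AᵀA·[α, β]ᵀ = Aᵀw.
det = 320·7 − 40² = 640.
α = ((-353)·7 − 40·(-49))/640 = -511/640; β = (320·(-49) − 40·(-353))/640 = -39/16.
Residuals: -9/16, -489/640, 311/128, 657/640, -47/40, -241/640, -37/64; SSR = 6217/640.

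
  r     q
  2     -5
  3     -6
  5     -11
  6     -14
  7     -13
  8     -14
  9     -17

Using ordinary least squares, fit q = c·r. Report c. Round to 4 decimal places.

c = -1.9515

Setting ∂/∂c … = 0 gives: 268·c = -523.
c = (-523)/268 = -1.95149.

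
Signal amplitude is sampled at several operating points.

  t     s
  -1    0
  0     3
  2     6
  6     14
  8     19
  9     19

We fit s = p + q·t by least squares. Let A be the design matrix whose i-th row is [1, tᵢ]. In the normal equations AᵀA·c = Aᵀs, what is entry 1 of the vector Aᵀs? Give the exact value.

Entry 1 ↔ basis 1, so (Aᵀs)_{1} = Σᵢ sᵢ = (1)·(0) + (1)·(3) + (1)·(6) + (1)·(14) + (1)·(19) + (1)·(19) = 61.

61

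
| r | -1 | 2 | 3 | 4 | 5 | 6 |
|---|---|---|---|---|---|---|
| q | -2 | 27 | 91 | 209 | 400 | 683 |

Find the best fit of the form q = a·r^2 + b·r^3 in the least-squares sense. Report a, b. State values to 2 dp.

a = 1.15, b = 2.97

Sums needed: Σr^2·r^2 = 2275, Σr^2·r^3 = 12199, Σr^3·r^3 = 67171.
For Mᵀq: Σr^2·q = 38857, Σr^3·q = 213579.
MᵀM·[a, b]ᵀ = Mᵀq becomes [[2275, 12199]; [12199, 67171]]·[a, b]ᵀ = [38857, 213579]ᵀ.
Determinant 2275·67171 − 12199² = 3998424.
a = (38857·67171 − 12199·213579)/3998424 = 2306663/1999212; b = (2275·213579 − 12199·38857)/3998424 = 5937841/1999212.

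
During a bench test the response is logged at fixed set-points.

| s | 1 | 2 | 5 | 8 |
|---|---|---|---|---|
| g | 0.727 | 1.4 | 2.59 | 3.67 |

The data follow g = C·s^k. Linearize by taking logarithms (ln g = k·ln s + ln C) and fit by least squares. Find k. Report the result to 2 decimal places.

k = 0.76

Let Y = ln g. Fitting Y = k·ln s + ln C by least squares:
AᵀA = [[7.3948, 4.3820]; [4.3820, 4]], rhs = [4.4685, 2.2695]ᵀ  (here Σln s = 4.3820, Σ(ln s)² = 7.3948, Σln g = 2.2695, Σln s·ln g = 4.4685).
Slope k = (n·Σln s·ln g − Σln s·Σln g)/(n·Σ(ln s)² − (Σln s)²) = (4·4.4685 − 4.3820·2.2695)/10.3771 = 0.76410; ln C = (Σln g − k·Σln s)/n = -0.26970.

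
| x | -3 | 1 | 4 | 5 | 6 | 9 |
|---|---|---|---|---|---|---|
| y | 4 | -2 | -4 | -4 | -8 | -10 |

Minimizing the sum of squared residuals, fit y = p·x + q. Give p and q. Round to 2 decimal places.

The normal equations are: 168·p + 22·q = -188;  22·p + 6·q = -24.
(Σx·x = 168, Σx = 22, Σ1 = 6, Σx·y = -188, Σy = -24.)
det = 168·6 − 22² = 524.
p = ((-188)·6 − 22·(-24))/524 = -150/131; q = (168·(-24) − 22·(-188))/524 = 26/131.

p = -1.15, q = 0.20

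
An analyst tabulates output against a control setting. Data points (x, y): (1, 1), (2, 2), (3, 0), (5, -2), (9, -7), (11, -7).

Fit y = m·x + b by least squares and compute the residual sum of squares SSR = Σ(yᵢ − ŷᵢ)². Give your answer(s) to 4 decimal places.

SSR = 3.8887

With design matrix M, MᵀM = [[241, 31]; [31, 6]] and Mᵀy = [-145, -13]ᵀ.
Determinant 241·6 − 31² = 485.
m = ((-145)·6 − 31·(-13))/485 = -467/485; b = (241·(-13) − 31·(-145))/485 = 1362/485.
Residuals: -82/97, 542/485, 39/485, 3/485, -554/485, 76/97; SSR = 1886/485.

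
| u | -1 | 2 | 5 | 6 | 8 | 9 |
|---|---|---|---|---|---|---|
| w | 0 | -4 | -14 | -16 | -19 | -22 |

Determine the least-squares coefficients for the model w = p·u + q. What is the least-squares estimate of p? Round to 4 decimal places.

p = -2.2800

With design matrix X, XᵀX = [[211, 29]; [29, 6]] and Xᵀw = [-524, -75]ᵀ.
Eliminating q: 6·(row 1) − 29·(row 2) gives 425·p = 6·(-524) − 29·(-75) = -969, so p = -57/25.
Then q = ((-75) − 29·(-57/25))/6 = -37/25.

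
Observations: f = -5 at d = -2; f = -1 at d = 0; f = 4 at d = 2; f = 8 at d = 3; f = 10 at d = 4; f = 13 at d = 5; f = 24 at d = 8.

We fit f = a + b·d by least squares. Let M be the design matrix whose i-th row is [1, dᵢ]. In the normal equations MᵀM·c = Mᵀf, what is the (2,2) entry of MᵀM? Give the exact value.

122

Row 2 ↔ basis d, column 2 ↔ basis d, so (MᵀM)_{2,2} = Σᵢ (d)·(d) = (-2)·(-2) + (0)·(0) + (2)·(2) + (3)·(3) + (4)·(4) + (5)·(5) + (8)·(8) = 122.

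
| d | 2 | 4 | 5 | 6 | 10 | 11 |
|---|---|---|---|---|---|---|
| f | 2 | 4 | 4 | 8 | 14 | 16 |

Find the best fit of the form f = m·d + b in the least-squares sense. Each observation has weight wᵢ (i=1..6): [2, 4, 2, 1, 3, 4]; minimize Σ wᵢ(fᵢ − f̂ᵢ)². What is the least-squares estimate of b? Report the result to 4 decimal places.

b = -2.5155

Forming AᵀWA = [[942, 110]; [110, 16]] and AᵀWf = [1284, 142]ᵀ gives AᵀWA·[m, b]ᵀ = AᵀWf.
Δ = 942·16 − 110² = 2972.
m = (1284·16 − 110·142)/2972 = 1231/743; b = (942·142 − 110·1284)/2972 = -1869/743.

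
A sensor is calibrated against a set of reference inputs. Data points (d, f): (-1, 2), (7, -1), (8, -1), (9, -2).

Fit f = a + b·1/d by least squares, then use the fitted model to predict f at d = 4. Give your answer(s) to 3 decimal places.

f̂ = -1.692

From the data, Σ1 = 4, Σ1/d = -313/504, Σ1/d·1/d = 266305/254016.
Right-hand side: Σf = -2, Σ1/d·f = -1255/504.
MᵀM·[a, b]ᵀ = Mᵀf becomes [[4, -313/504]; [-313/504, 266305/254016]]·[a, b]ᵀ = [-2, -1255/504]ᵀ.
Determinant 4·(266305/254016) − (-313/504)² = 322417/84672.
a = ((-2)·(266305/254016) − (-313/504)·(-1255/504))/(322417/84672) = -308475/322417; b = (4·(-1255/504) − (-313/504)·(-2))/(322417/84672) = -948528/322417.
At d = 4: f̂ = (-308475/322417)·(1) + (-948528/322417)·(1/4) = -545607/322417.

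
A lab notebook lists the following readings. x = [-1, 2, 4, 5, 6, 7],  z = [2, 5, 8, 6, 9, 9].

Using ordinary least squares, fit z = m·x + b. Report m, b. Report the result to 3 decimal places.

m = 0.875, b = 3.144

From the data, Σx·x = 131, Σx = 23, Σ1 = 6.
And Σx·z = 187, Σz = 39.
Normal equations: [[131, 23]; [23, 6]]·[m, b]ᵀ = [187, 39]ᵀ.
Eliminating b: 6·(row 1) − 23·(row 2) gives 257·m = 6·187 − 23·39 = 225, so m = 225/257.
Then b = (39 − 23·(225/257))/6 = 808/257.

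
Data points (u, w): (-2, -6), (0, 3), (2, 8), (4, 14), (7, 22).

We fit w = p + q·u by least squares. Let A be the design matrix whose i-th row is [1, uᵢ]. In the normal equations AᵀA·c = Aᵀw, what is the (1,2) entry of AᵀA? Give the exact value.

11

Row 1 ↔ basis 1, column 2 ↔ basis u, so (AᵀA)_{1,2} = Σᵢ u = (1)·(-2) + (1)·(0) + (1)·(2) + (1)·(4) + (1)·(7) = 11.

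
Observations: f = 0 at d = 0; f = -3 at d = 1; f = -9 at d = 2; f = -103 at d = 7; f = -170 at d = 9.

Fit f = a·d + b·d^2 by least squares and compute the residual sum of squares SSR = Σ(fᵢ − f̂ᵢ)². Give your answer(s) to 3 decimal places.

Setting ∂/∂a … = 0 gives: 135·a + 1081·b = -2272;  1081·a + 8979·b = -18856.
(Σd·d = 135, Σd·d^2 = 1081, Σd^2·d^2 = 8979, Σd·f = -2272, Σd^2·f = -18856.)
Determinant 135·8979 − 1081² = 43604.
a = ((-2272)·8979 − 1081·(-18856))/43604 = -4238/10901; b = (135·(-18856) − 1081·(-2272))/43604 = -22382/10901.
Residuals: 0, -553/991, -105/10901, 3581/10901, -2086/10901; SSR = 4971/10901.

SSR = 0.456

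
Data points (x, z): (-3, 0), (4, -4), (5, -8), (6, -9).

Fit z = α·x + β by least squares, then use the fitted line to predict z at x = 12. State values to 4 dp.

From the data, Σx·x = 86, Σx = 12, Σ1 = 4.
Moment sums: Σx·z = -110, Σz = -21.
Normal equations: [[86, 12]; [12, 4]]·[α, β]ᵀ = [-110, -21]ᵀ.
Eliminating β: 4·(row 1) − 12·(row 2) gives 200·α = 4·(-110) − 12·(-21) = -188, so α = -47/50.
Then β = ((-21) − 12·(-47/50))/4 = -243/100.
At x = 12: ẑ = (-47/50)·(12) + (-243/100)·(1) = -1371/100.

ẑ = -13.7100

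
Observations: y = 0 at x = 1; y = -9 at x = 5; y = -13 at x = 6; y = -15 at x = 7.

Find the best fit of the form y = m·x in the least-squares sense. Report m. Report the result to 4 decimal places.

m = -2.0541

Sums needed: Σx·x = 111.
Right-hand side: Σx·y = -228.
m = (-228)/111 = -2.05405.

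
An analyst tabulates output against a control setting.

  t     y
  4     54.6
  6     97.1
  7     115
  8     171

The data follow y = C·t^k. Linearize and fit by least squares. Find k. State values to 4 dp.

Taking logs, ln y = k·ln t + ln C, so regress ln y on ln t.
Σln t = 7.2034, Σ(ln t)² = 13.2429, Σln y = 18.4624, Σln t·ln y = 33.6689.
Equations: 13.2429·k + 7.2034·ln C = 33.6689;  7.2034·k + 4·ln C = 18.4624.
Slope k = (n·Σln t·ln y − Σln t·Σln y)/(n·Σ(ln t)² − (Σln t)²) = (4·33.6689 − 7.2034·18.4624)/1.0824 = 1.55534; ln C = (Σln y − k·Σln t)/n = 1.81466.

k = 1.5553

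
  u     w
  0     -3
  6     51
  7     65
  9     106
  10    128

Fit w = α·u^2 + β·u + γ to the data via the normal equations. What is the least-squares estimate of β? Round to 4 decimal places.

β = 2.4135

From the data, Σu^2·u^2 = 20258, Σu^2·u = 2288, Σu^2 = 266, Σu·u = 266, Σu = 32, Σ1 = 5.
Right-hand side: Σu^2·w = 26407, Σu·w = 2995, Σw = 347.
So MᵀM·[α, β, γ]ᵀ = Mᵀw: [[20258, 2288, 266]; [2288, 266, 32]; [266, 32, 5]]·[α, β, γ]ᵀ = [26407, 2995, 347]ᵀ.
Solving the 3×3 system (Gaussian elimination) gives α = 2497/2334, β = 5633/2334, γ = -1152/389.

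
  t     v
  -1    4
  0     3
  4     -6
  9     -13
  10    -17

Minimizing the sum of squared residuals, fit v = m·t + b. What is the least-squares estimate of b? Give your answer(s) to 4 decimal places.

b = 2.3478

The normal system MᵀM·[m, b]ᵀ = Mᵀv is [[198, 22]; [22, 5]]·[m, b]ᵀ = [-315, -29]ᵀ.
Eliminating b: 5·(row 1) − 22·(row 2) gives 506·m = 5·(-315) − 22·(-29) = -937, so m = -937/506.
Then b = ((-29) − 22·(-937/506))/5 = 54/23.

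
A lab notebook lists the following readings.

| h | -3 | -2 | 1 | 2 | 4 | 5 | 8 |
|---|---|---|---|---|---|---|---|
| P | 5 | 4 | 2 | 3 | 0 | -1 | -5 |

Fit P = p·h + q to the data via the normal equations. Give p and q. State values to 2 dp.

Forming MᵀM = [[123, 15]; [15, 7]] and MᵀP = [-60, 8]ᵀ gives MᵀM·[p, q]ᵀ = MᵀP.
Eliminating q: 7·(row 1) − 15·(row 2) gives 636·p = 7·(-60) − 15·8 = -540, so p = -45/53.
Then q = (8 − 15·(-45/53))/7 = 157/53.

p = -0.85, q = 2.96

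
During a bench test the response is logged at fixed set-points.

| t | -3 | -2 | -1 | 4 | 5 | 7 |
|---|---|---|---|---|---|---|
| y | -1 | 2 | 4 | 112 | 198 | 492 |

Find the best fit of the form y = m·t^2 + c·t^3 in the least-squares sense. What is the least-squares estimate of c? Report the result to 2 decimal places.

c = 1.02

Sums needed: Σt^2·t^2 = 3380, Σt^2·t^3 = 20680, Σt^3·t^3 = 138164.
Moment sums: Σt^2·y = 30853, Σt^3·y = 200681.
Eliminating c: 138164·(row 1) − 20680·(row 2) gives 39331920·m = 138164·30853 − 20680·200681 = 112690812, so m = 9390901/3277660.
Then c = (200681 − 20680·(9390901/3277660))/138164 = 671029/655532.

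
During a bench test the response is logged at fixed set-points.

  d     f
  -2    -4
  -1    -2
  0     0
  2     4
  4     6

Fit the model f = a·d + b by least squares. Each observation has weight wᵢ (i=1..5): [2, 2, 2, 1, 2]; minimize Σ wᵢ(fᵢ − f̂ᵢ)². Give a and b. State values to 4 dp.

AᵀWA·[a, b]ᵀ = AᵀWf reads: 46·a + 4·b = 76;  4·a + 9·b = 4.
(Σwᵢ·d·d = 46, Σwᵢ·d = 4, Σwᵢ·1 = 9, Σwᵢ·d·f = 76, Σwᵢ·f = 4.)
Eliminating b: 9·(row 1) − 4·(row 2) gives 398·a = 9·76 − 4·4 = 668, so a = 334/199.
Then b = (4 − 4·(334/199))/9 = -60/199.

a = 1.6784, b = -0.3015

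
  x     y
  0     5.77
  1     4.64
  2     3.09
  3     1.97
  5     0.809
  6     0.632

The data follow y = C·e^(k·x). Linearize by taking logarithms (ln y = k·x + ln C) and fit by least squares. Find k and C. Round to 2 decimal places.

k = -0.39, C = 6.35

Linearized form: ln y = k·x + ln C. From the 6 transformed points,
Σx = 17.0000, Σ(x)² = 75.0000, Σln y = 4.4228, Σx·ln y = 2.0122.
Normal system: [[75.0000, 17.0000]; [17.0000, 6]]·[k, ln C]ᵀ = [2.0122, 4.4228]ᵀ.
Solving (det = 161.0000): k = -0.39201, ln C = 1.84783, so C = exp(1.84783) = 6.34603.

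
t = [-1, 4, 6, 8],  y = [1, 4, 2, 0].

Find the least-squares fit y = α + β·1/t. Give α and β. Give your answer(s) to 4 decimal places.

α = 1.8735, β = 1.0779

Forming MᵀM = [[4, -11/24]; [-11/24, 637/576]] and Mᵀy = [7, 1/3]ᵀ gives MᵀM·[α, β]ᵀ = Mᵀy.
Determinant 4·(637/576) − (-11/24)² = 809/192.
α = (7·(637/576) − (-11/24)·(1/3))/(809/192) = 4547/2427; β = (4·(1/3) − (-11/24)·7)/(809/192) = 872/809.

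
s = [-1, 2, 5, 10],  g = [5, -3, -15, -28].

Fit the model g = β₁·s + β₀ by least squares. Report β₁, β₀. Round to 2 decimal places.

β₁ = -3.06, β₀ = 1.99

XᵀX·[β₁, β₀]ᵀ = Xᵀg reads: 130·β₁ + 16·β₀ = -366;  16·β₁ + 4·β₀ = -41.
Eliminating β₀: 4·(row 1) − 16·(row 2) gives 264·β₁ = 4·(-366) − 16·(-41) = -808, so β₁ = -101/33.
Then β₀ = ((-41) − 16·(-101/33))/4 = 263/132.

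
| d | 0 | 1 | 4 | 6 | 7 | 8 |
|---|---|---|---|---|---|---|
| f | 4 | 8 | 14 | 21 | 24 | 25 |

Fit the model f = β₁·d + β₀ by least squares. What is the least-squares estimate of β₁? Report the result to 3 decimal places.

Forming AᵀA = [[166, 26]; [26, 6]] and Aᵀf = [558, 96]ᵀ gives AᵀA·[β₁, β₀]ᵀ = Aᵀf.
det = 166·6 − 26² = 320.
β₁ = (558·6 − 26·96)/320 = 213/80; β₀ = (166·96 − 26·558)/320 = 357/80.

β₁ = 2.663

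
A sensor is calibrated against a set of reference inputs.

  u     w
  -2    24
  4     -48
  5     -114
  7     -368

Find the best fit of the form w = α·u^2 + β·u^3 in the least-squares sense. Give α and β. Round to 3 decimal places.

Sums needed: Σu^2·u^2 = 3298, Σu^2·u^3 = 20924, Σu^3·u^3 = 137434.
For Aᵀw: Σu^2·w = -21554, Σu^3·w = -143738.
AᵀA·[α, β]ᵀ = Aᵀw becomes [[3298, 20924]; [20924, 137434]]·[α, β]ᵀ = [-21554, -143738]ᵀ.
Eliminating β: 137434·(row 1) − 20924·(row 2) gives 15443556·α = 137434·(-21554) − 20924·(-143738) = 45321476, so α = 11330369/3860889.
Then β = ((-143738) − 20924·(11330369/3860889))/137434 = -5763007/3860889.

α = 2.935, β = -1.493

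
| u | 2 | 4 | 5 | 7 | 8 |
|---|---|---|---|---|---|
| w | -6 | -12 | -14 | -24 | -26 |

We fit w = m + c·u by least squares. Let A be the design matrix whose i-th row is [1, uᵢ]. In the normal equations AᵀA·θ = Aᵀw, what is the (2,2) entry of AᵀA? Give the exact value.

158

Row 2 ↔ basis u, column 2 ↔ basis u, so (AᵀA)_{2,2} = Σᵢ (u)·(u) = (2)·(2) + (4)·(4) + (5)·(5) + (7)·(7) + (8)·(8) = 158.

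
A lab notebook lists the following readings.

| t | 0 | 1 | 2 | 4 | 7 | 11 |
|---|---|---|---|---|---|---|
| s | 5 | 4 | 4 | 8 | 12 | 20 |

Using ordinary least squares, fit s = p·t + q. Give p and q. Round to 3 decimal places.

Entries of MᵀM: Σt·t = 191, Σt = 25, Σ1 = 6.
And Σt·s = 348, Σs = 53.
Determinant 191·6 − 25² = 521.
p = (348·6 − 25·53)/521 = 763/521; q = (191·53 − 25·348)/521 = 1423/521.

p = 1.464, q = 2.731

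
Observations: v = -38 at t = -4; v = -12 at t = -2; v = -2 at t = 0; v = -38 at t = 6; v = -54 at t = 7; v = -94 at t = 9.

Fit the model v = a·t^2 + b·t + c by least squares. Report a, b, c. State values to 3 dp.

Compute the Gram sums: Σt^2·t^2 = 10530, Σt^2·t = 1216, Σt^2 = 186, Σt·t = 186, Σt = 16, Σ1 = 6.
And Σt^2·v = -12284, Σt·v = -1276, Σv = -238.
So XᵀX·[a, b, c]ᵀ = Xᵀv: [[10530, 1216, 186]; [1216, 186, 16]; [186, 16, 6]]·[a, b, c]ᵀ = [-12284, -1276, -238]ᵀ.
Row-reducing yields a = -36215/24666, b = 59626/20555, c = -232781/123330.

a = -1.468, b = 2.901, c = -1.887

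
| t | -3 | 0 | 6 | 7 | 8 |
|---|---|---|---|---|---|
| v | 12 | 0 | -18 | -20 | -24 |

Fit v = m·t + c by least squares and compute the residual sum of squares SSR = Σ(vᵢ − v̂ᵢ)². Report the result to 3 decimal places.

SSR = 3.914

Forming AᵀA = [[158, 18]; [18, 5]] and Aᵀv = [-476, -50]ᵀ gives AᵀA·[m, c]ᵀ = Aᵀv.
Eliminating c: 5·(row 1) − 18·(row 2) gives 466·m = 5·(-476) − 18·(-50) = -1480, so m = -740/233.
Then c = ((-50) − 18·(-740/233))/5 = 334/233.
Residuals: 242/233, -334/233, -88/233, 186/233, -6/233; SSR = 912/233.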